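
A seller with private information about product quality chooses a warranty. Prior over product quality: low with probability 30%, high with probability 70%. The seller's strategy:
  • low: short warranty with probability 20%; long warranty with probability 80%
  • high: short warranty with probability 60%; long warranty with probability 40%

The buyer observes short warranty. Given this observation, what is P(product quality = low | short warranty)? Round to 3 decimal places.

Apply Bayes' rule using the sender's strategy as the likelihood.
P(short warranty) = 0.3·0.2 + 0.7·0.6 = 0.48
P(low | short warranty) = (0.3·0.2) / 0.48 = 0.06 / 0.48 = 0.125

0.125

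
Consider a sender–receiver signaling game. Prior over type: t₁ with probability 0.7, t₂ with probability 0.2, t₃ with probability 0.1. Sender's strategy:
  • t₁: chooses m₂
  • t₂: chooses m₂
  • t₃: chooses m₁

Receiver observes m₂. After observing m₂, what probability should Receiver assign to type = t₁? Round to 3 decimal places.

P(m₂) = 0.7·1 + 0.2·1 + 0.1·0 = 0.9
P(t₁ | m₂) = (0.7·1) / 0.9 = 0.7 / 0.9 = 0.777778

0.778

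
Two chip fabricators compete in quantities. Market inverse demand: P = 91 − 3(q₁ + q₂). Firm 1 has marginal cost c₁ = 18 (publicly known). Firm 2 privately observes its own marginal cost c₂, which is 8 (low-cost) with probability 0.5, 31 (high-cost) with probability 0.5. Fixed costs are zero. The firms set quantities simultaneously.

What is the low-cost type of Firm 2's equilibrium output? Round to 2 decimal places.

Type-c best response for Firm 2: q₂(c) = (91 − c)/6 − q₁/2.
Firm 1 maximizes expected profit; its first-order condition is 91 − 6q₁ − 3E[q₂] − 18 = 0.
Substituting E[q₂] and solving: E[c₂] = 19.5, so q₁ = (91 − 2·18 + 19.5)/9 = 8.27778.
q₂(low-cost) = (91 − 8 − 3·8.27778)/6 = 9.69444.

9.69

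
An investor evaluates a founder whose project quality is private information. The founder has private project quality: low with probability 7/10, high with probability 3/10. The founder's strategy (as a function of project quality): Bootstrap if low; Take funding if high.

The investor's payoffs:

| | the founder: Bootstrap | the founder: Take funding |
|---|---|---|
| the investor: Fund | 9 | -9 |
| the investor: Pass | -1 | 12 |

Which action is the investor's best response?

E[Fund] = 7/10·(9) + 3/10·(-9) = 18/5
E[Pass] = 7/10·(-1) + 3/10·(12) = 29/10
Best response: Fund (18/5 is the largest).

Fund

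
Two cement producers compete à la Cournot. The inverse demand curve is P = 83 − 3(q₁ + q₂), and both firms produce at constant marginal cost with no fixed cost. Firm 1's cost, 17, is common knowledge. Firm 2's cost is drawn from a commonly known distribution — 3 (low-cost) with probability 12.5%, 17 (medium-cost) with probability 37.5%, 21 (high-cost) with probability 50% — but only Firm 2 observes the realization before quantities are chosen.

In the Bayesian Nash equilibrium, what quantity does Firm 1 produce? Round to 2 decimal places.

Type-c best response for Firm 2: q₂(c) = (83 − c)/6 − q₁/2.
Firm 1 maximizes expected profit; its first-order condition is 83 − 6q₁ − 3E[q₂] − 17 = 0.
Substituting E[q₂] and solving: E[c₂] = 17.25, so q₁ = (83 − 2·17 + 17.25)/9 = 7.36111.

7.36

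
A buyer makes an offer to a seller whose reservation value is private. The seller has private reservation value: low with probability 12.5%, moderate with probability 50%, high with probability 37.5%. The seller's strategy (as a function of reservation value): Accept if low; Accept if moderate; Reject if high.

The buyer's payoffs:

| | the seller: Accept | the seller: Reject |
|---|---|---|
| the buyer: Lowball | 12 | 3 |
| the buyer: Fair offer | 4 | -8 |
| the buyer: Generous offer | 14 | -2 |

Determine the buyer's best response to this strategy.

Lowball

E[Lowball] = 0.125·(12) + 0.5·(12) + 0.375·(3) = 8.625
E[Fair offer] = 0.125·(4) + 0.5·(4) + 0.375·(-8) = -0.5
E[Generous offer] = 0.125·(14) + 0.5·(14) + 0.375·(-2) = 8
Best response: Lowball (8.625 is the largest).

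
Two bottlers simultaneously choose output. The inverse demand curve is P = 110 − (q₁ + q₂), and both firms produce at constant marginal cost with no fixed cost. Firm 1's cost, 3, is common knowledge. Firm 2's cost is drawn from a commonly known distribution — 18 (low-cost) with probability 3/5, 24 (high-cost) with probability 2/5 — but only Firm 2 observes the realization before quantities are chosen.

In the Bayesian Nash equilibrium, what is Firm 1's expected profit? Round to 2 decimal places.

1719.48

Firm 2 with cost c maximizes (110 − (q₁+q₂) − c)·q₂, giving q₂(c) = (110 − c − q₁)/2.
E[c₂] = 3/5·18 + 2/5·24 = 20.4
Firm 1's FOC against E[q₂] yields q₁ = (110 − 2·3 + E[c₂])/3 = (110 − 6 + 20.4)/3 = 41.4667.
E[P] = 110 − (q₁ + E[q₂]) = 44.4667; Firm 1's expected profit = (E[P] − 3)·q₁ = (44.4667 − 3)·41.4667 = 1719.48.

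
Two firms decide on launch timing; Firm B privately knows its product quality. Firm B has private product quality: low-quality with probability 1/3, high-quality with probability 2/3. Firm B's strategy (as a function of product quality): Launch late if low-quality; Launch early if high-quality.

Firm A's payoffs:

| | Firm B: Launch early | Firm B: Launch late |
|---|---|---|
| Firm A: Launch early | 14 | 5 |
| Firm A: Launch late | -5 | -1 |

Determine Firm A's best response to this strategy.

Compute Firm A's expected payoff for each action, taking the expectation over Firm B's type.
E[Launch early] = 1/3·(5) + 2/3·(14) = 11
E[Launch late] = 1/3·(-1) + 2/3·(-5) = -11/3
Best response: Launch early (11 is the largest).

Launch early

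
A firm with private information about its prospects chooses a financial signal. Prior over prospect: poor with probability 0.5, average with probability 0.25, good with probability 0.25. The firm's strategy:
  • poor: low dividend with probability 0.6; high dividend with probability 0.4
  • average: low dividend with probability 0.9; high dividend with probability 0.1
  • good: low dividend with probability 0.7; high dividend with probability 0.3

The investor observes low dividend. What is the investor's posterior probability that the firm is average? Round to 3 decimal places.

0.321

P(low dividend) = 0.5·0.6 + 0.25·0.9 + 0.25·0.7 = 0.7
P(average | low dividend) = (0.25·0.9) / 0.7 = 0.225 / 0.7 = 0.321429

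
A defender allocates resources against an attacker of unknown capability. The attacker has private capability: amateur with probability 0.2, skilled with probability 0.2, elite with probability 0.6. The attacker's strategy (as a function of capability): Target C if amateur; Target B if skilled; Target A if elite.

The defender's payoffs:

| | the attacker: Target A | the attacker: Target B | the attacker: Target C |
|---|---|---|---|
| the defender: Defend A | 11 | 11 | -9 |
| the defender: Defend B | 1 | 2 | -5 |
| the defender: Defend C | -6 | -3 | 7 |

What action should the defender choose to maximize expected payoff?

Defend A

E[Defend A] = 0.2·(-9) + 0.2·(11) + 0.6·(11) = 7
E[Defend B] = 0.2·(-5) + 0.2·(2) + 0.6·(1) = 0
E[Defend C] = 0.2·(7) + 0.2·(-3) + 0.6·(-6) = -2.8
Best response: Defend A (7 is the largest).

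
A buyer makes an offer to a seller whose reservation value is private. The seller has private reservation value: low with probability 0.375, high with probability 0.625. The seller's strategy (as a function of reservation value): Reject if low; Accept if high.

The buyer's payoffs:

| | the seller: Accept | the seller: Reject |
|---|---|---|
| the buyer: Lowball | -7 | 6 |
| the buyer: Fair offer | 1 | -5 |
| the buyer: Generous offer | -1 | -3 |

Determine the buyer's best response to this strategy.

E[Lowball] = 0.375·(6) + 0.625·(-7) = -2.125
E[Fair offer] = 0.375·(-5) + 0.625·(1) = -1.25
E[Generous offer] = 0.375·(-3) + 0.625·(-1) = -1.75
Best response: Fair offer (-1.25 is the largest).

Fair offer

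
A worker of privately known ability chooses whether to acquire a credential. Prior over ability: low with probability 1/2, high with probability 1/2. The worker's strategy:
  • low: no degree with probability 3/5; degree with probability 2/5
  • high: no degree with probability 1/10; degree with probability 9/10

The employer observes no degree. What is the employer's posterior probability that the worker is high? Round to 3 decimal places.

0.143

Apply Bayes' rule using the sender's strategy as the likelihood.
P(no degree) = (1/2)·(3/5) + (1/2)·(1/10) = 7/20
P(high | no degree) = ((1/2)·(1/10)) / (7/20) = (1/20) / (7/20) = 1/7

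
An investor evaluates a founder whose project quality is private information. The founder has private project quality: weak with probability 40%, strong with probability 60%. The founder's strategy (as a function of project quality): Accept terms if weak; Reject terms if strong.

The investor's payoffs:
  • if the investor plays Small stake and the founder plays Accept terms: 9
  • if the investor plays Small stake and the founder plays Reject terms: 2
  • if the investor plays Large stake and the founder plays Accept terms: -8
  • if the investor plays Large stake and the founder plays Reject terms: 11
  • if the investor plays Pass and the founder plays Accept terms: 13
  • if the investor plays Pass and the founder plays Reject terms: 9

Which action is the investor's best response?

E[Small stake] = 0.4·(9) + 0.6·(2) = 4.8
E[Large stake] = 0.4·(-8) + 0.6·(11) = 3.4
E[Pass] = 0.4·(13) + 0.6·(9) = 10.6
Best response: Pass (10.6 is the largest).

Pass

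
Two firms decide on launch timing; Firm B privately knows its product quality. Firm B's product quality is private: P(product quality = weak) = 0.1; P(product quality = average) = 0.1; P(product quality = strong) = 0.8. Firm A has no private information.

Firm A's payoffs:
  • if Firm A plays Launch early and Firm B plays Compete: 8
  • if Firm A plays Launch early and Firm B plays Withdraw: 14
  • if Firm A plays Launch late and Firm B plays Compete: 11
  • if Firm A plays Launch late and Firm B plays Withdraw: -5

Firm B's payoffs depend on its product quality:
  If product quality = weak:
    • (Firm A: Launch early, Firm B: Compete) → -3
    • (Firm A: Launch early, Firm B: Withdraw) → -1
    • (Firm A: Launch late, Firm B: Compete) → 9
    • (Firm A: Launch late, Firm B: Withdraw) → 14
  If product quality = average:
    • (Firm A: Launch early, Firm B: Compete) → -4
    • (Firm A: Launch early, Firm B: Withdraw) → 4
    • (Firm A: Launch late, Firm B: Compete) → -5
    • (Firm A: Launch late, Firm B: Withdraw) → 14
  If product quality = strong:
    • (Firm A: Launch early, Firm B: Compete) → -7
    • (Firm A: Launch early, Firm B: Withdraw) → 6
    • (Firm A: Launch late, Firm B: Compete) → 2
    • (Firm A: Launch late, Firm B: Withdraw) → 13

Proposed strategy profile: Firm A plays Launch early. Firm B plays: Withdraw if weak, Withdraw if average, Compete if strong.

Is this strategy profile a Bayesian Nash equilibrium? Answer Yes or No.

A profile is a BNE iff every type of every player is best-responding given beliefs about the other side.
Firm A plays Launch early: E[Launch early] = 0.1·(14) + 0.1·(14) + 0.8·(8) = 9.2; E[Launch late] = 7.8. Best-responding. ✓
Firm B (product quality weak), facing Launch early: Compete gives -3, Withdraw gives -1. Proposed Withdraw is best. ✓
Firm B (product quality average), facing Launch early: Compete gives -4, Withdraw gives 4. Proposed Withdraw is best. ✓
Firm B (product quality strong), facing Launch early: Compete gives -7, Withdraw gives 6. Proposed Compete is not best — profitable deviation exists. ✗

No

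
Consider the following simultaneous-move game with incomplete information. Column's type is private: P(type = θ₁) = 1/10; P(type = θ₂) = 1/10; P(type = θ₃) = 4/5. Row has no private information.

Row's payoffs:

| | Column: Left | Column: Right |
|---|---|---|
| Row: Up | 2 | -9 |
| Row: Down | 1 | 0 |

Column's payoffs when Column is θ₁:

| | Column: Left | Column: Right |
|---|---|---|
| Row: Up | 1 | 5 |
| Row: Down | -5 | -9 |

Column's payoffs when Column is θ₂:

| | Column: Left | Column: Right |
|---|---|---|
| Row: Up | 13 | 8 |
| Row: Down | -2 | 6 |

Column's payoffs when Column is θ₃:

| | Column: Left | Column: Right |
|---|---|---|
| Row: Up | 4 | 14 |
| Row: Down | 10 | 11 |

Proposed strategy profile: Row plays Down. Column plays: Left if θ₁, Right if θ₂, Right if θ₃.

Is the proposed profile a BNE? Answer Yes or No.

Yes

Row plays Down: E[Down] = 1/10·(1) + 1/10·(0) + 4/5·(0) = 1/10; E[Up] = -79/10. Best-responding. ✓
Column (type θ₁), facing Down: Left gives -5, Right gives -9. Proposed Left is best. ✓
Column (type θ₂), facing Down: Left gives -2, Right gives 6. Proposed Right is best. ✓
Column (type θ₃), facing Down: Left gives 10, Right gives 11. Proposed Right is best. ✓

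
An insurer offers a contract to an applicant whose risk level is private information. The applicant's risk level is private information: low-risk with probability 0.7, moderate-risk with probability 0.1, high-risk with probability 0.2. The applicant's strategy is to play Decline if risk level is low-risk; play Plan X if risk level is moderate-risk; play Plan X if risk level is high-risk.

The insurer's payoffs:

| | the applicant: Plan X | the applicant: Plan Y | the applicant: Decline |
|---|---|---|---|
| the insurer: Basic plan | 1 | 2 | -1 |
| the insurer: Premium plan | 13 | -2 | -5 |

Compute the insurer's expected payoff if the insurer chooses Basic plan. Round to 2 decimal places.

E[Basic plan] = 0.7·(-1) + 0.1·1 + 0.2·1 = (-0.7) + 0.1 + 0.2 = -0.4

-0.40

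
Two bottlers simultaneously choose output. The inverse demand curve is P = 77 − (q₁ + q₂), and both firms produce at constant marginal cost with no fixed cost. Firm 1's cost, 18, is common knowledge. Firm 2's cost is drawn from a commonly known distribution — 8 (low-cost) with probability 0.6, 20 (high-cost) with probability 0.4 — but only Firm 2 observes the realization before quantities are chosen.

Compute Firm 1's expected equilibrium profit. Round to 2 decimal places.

Type-c best response for Firm 2: q₂(c) = (77 − c)/2 − q₁/2.
Firm 1 maximizes expected profit; its first-order condition is 77 − 2q₁ − E[q₂] − 18 = 0.
Substituting E[q₂] and solving: E[c₂] = 12.8, so q₁ = (77 − 2·18 + 12.8)/3 = 17.9333.
E[P] = 77 − (q₁ + E[q₂]) = 35.9333; Firm 1's expected profit = (E[P] − 18)·q₁ = (35.9333 − 18)·17.9333 = 321.604.

321.60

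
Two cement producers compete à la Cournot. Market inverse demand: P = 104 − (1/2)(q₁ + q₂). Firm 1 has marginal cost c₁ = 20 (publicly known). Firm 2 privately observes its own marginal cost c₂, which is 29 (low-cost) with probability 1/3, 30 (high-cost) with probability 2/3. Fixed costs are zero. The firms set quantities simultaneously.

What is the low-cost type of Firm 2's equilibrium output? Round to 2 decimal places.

Each type of Firm 2 best-responds to q₁; Firm 1 best-responds to the expected q₂ over Firm 2's types.
Firm 2 with cost c maximizes (104 − (1/2)(q₁+q₂) − c)·q₂, giving q₂(c) = (104 − c − (1/2)q₁).
E[c₂] = 1/3·29 + 2/3·30 = 29.6667
Firm 1's FOC against E[q₂] yields q₁ = (104 − 2·20 + E[c₂])/(3/2) = (104 − 40 + 29.6667)/(3/2) = 62.4444.
q₂(low-cost) = (104 − 29 − (1/2)·62.4444) = 43.7778.

43.78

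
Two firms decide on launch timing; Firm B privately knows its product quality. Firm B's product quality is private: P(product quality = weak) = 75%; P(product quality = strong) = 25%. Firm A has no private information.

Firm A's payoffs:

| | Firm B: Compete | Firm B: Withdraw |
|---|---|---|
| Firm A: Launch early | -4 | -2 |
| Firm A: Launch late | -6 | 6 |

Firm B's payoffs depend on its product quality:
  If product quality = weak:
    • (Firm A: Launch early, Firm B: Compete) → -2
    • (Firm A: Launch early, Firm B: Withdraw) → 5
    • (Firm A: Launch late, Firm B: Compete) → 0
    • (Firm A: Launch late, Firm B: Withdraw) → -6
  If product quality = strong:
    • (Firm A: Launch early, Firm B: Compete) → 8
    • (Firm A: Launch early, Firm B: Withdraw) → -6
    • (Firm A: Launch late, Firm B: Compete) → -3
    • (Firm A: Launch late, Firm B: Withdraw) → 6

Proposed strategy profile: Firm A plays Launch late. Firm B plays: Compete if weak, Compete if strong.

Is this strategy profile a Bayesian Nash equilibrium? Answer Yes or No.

No

Firm A plays Launch late: E[Launch late] = 0.75·(-6) + 0.25·(-6) = -6; E[Launch early] = -4. Not best-responding. ✗
Firm B (product quality weak), facing Launch late: Compete gives 0, Withdraw gives -6. Proposed Compete is best. ✓
Firm B (product quality strong), facing Launch late: Compete gives -3, Withdraw gives 6. Proposed Compete is not best — profitable deviation exists. ✗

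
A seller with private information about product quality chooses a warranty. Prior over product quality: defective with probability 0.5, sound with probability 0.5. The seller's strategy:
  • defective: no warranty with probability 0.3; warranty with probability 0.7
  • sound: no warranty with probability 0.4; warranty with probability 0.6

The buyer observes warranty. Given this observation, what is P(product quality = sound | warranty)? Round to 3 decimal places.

0.462

Apply Bayes' rule using the sender's strategy as the likelihood.
P(warranty) = 0.5·0.7 + 0.5·0.6 = 0.65
P(sound | warranty) = (0.5·0.6) / 0.65 = 0.3 / 0.65 = 0.461538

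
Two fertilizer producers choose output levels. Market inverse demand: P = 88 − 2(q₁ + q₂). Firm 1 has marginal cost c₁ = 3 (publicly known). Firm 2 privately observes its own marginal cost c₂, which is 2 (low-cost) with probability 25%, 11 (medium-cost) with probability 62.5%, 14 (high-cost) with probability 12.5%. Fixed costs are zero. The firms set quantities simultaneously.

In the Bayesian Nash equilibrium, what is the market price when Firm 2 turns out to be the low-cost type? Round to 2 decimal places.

Type-c best response for Firm 2: q₂(c) = (88 − c)/4 − q₁/2.
Firm 1 maximizes expected profit; its first-order condition is 88 − 4q₁ − 2E[q₂] − 3 = 0.
Substituting E[q₂] and solving: E[c₂] = 9.125, so q₁ = (88 − 2·3 + 9.125)/6 = 15.1875.
q₂(low-cost) = 13.9062, so P = 88 − 2·(15.1875 + 13.9062) = 29.8125.

29.81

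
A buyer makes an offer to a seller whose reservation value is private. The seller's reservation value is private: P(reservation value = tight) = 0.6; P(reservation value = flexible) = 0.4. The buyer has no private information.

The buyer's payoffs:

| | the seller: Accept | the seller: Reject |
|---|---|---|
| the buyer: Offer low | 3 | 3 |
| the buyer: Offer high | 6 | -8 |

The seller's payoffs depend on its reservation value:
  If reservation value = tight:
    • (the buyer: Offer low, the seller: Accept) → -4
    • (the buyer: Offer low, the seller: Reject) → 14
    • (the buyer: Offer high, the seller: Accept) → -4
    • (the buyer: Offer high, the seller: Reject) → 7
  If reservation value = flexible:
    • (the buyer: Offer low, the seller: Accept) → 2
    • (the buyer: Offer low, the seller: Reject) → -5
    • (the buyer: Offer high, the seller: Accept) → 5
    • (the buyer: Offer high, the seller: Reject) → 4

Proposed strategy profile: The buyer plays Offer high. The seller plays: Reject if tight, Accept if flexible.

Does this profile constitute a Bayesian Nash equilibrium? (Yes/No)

A profile is a BNE iff every type of every player is best-responding given beliefs about the other side.
The buyer plays Offer high: E[Offer high] = 0.6·(-8) + 0.4·(6) = -2.4; E[Offer low] = 3. Not best-responding. ✗
The seller (reservation value tight), facing Offer high: Accept gives -4, Reject gives 7. Proposed Reject is best. ✓
The seller (reservation value flexible), facing Offer high: Accept gives 5, Reject gives 4. Proposed Accept is best. ✓

No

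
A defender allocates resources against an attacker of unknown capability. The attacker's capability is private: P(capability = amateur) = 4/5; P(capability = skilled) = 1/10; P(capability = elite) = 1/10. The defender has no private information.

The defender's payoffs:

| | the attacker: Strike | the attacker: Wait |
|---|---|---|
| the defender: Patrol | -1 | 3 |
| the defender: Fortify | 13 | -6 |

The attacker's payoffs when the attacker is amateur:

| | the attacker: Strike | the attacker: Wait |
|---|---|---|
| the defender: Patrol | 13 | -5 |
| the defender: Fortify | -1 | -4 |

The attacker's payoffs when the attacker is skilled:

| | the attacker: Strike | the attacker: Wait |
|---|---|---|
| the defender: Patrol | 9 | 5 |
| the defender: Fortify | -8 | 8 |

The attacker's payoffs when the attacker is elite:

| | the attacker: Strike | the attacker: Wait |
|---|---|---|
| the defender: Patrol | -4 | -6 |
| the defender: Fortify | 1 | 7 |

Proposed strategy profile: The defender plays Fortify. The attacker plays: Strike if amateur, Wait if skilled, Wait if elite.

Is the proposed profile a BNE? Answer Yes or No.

The defender plays Fortify: E[Fortify] = 4/5·(13) + 1/10·(-6) + 1/10·(-6) = 46/5; E[Patrol] = -1/5. Best-responding. ✓
The attacker (capability amateur), facing Fortify: Strike gives -1, Wait gives -4. Proposed Strike is best. ✓
The attacker (capability skilled), facing Fortify: Strike gives -8, Wait gives 8. Proposed Wait is best. ✓
The attacker (capability elite), facing Fortify: Strike gives 1, Wait gives 7. Proposed Wait is best. ✓

Yes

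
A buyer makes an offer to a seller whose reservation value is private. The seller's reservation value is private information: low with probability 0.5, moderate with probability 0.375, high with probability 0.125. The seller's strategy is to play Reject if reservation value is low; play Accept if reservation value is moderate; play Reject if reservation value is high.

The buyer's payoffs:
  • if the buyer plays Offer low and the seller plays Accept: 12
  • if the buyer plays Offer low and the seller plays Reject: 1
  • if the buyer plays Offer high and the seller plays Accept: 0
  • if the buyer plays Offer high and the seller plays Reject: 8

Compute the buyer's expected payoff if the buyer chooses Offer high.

Take the expectation over the seller's reservation value, weighting each type's action by its prior probability.
E[Offer high] = 0.5·8 + 0.375·0 + 0.125·8 = 4 + 0 + 1 = 5

5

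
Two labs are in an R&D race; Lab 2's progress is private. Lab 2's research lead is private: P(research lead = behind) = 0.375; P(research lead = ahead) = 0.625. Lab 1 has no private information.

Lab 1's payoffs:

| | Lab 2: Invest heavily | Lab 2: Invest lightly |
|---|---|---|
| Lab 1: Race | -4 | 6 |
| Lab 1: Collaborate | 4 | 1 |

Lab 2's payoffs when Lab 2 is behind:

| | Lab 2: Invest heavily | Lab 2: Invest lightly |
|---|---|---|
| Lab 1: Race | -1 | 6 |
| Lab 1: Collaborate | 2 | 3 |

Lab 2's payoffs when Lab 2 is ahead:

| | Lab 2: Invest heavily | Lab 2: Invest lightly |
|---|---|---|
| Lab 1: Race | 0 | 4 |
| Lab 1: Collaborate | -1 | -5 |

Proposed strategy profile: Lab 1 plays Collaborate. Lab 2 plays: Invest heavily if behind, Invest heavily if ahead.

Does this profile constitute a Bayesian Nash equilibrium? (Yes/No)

No

Lab 1 plays Collaborate: E[Collaborate] = 0.375·(4) + 0.625·(4) = 4; E[Race] = -4. Best-responding. ✓
Lab 2 (research lead behind), facing Collaborate: Invest heavily gives 2, Invest lightly gives 3. Proposed Invest heavily is not best — profitable deviation exists. ✗
Lab 2 (research lead ahead), facing Collaborate: Invest heavily gives -1, Invest lightly gives -5. Proposed Invest heavily is best. ✓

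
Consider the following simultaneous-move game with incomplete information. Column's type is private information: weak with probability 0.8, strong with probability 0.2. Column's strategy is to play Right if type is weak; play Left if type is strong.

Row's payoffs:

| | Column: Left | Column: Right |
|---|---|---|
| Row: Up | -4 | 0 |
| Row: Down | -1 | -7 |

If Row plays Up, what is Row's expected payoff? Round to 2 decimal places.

E[Up] = 0.8·0 + 0.2·(-4) = 0 + (-0.8) = -0.8

-0.80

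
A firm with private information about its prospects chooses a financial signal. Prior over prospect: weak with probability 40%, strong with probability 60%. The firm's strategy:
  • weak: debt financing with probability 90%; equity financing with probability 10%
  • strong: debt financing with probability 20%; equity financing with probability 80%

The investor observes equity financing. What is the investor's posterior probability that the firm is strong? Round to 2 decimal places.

0.92

P(equity financing) = 0.4·0.1 + 0.6·0.8 = 0.52
P(strong | equity financing) = (0.6·0.8) / 0.52 = 0.48 / 0.52 = 0.923077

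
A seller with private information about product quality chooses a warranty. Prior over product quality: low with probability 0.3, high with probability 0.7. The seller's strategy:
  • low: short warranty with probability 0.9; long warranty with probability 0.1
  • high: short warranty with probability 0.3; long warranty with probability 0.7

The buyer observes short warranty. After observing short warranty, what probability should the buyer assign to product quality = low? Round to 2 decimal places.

0.56

Apply Bayes' rule using the sender's strategy as the likelihood.
P(short warranty) = 0.3·0.9 + 0.7·0.3 = 0.48
P(low | short warranty) = (0.3·0.9) / 0.48 = 0.27 / 0.48 = 0.5625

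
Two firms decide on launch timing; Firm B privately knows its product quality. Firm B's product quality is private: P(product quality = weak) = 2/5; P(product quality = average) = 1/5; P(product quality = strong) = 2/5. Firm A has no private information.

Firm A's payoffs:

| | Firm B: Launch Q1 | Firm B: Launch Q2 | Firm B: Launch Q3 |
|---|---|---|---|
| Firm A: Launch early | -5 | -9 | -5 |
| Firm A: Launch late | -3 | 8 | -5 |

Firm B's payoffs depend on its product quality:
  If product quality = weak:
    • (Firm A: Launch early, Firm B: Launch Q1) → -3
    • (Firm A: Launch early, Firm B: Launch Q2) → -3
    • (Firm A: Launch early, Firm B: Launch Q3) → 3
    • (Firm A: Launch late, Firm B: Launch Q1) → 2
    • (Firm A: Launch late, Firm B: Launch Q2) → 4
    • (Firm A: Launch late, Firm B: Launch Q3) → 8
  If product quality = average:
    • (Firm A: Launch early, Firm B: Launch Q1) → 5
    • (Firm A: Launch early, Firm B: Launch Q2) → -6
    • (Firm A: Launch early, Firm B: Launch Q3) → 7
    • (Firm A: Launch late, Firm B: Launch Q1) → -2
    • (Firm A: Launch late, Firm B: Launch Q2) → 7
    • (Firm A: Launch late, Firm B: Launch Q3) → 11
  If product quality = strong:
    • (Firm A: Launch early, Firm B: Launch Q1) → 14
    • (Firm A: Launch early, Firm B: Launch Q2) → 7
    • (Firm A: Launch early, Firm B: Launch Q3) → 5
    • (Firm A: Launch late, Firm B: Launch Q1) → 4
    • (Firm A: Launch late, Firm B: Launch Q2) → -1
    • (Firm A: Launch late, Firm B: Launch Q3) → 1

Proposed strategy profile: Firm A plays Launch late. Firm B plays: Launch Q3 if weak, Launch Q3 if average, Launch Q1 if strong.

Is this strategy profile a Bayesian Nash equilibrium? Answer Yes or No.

Yes

Firm A plays Launch late: E[Launch late] = 2/5·(-5) + 1/5·(-5) + 2/5·(-3) = -21/5; E[Launch early] = -5. Best-responding. ✓
Firm B (product quality weak), facing Launch late: Launch Q1 gives 2, Launch Q2 gives 4, Launch Q3 gives 8. Proposed Launch Q3 is best. ✓
Firm B (product quality average), facing Launch late: Launch Q1 gives -2, Launch Q2 gives 7, Launch Q3 gives 11. Proposed Launch Q3 is best. ✓
Firm B (product quality strong), facing Launch late: Launch Q1 gives 4, Launch Q2 gives -1, Launch Q3 gives 1. Proposed Launch Q1 is best. ✓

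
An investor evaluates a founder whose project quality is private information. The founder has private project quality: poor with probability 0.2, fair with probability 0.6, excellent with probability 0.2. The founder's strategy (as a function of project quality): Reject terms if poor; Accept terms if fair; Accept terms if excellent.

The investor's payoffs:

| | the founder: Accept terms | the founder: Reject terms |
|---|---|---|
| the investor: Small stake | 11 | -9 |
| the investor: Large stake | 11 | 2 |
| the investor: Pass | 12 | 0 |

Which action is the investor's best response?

Compute the investor's expected payoff for each action, taking the expectation over the founder's type.
E[Small stake] = 0.2·(-9) + 0.6·(11) + 0.2·(11) = 7
E[Large stake] = 0.2·(2) + 0.6·(11) + 0.2·(11) = 9.2
E[Pass] = 0.2·(0) + 0.6·(12) + 0.2·(12) = 9.6
Best response: Pass (9.6 is the largest).

Pass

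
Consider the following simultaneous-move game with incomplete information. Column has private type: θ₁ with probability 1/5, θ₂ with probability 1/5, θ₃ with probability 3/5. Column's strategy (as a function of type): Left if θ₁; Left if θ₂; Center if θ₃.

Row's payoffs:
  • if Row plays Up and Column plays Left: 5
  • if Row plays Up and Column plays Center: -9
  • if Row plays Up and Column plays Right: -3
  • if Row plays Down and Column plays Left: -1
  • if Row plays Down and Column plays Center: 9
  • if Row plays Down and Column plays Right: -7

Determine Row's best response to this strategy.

Down

Compute Row's expected payoff for each action, taking the expectation over Column's type.
E[Up] = 1/5·(5) + 1/5·(5) + 3/5·(-9) = -17/5
E[Down] = 1/5·(-1) + 1/5·(-1) + 3/5·(9) = 5
Best response: Down (5 is the largest).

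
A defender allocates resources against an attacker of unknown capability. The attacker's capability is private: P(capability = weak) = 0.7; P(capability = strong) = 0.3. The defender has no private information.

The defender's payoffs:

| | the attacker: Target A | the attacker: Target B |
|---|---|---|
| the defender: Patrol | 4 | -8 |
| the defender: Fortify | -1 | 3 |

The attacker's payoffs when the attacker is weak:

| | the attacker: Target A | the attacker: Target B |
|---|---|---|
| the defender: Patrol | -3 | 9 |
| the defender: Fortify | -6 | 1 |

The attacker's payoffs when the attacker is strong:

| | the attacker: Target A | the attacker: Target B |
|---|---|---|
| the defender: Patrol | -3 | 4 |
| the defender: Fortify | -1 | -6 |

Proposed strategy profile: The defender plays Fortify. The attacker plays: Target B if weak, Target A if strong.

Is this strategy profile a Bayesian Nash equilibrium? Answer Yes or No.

A profile is a BNE iff every type of every player is best-responding given beliefs about the other side.
The defender plays Fortify: E[Fortify] = 0.7·(3) + 0.3·(-1) = 1.8; E[Patrol] = -4.4. Best-responding. ✓
The attacker (capability weak), facing Fortify: Target A gives -6, Target B gives 1. Proposed Target B is best. ✓
The attacker (capability strong), facing Fortify: Target A gives -1, Target B gives -6. Proposed Target A is best. ✓

Yes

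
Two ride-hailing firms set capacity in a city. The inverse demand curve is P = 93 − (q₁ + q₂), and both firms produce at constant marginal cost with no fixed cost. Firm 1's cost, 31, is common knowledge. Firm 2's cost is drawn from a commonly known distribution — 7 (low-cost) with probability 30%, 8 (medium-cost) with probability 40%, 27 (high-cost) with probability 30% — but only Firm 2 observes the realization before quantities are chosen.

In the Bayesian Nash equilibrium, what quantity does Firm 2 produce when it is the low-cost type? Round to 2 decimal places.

Each type of Firm 2 best-responds to q₁; Firm 1 best-responds to the expected q₂ over Firm 2's types.
Firm 2 with cost c maximizes (93 − (q₁+q₂) − c)·q₂, giving q₂(c) = (93 − c − q₁)/2.
E[c₂] = 0.3·7 + 0.4·8 + 0.3·27 = 13.4
Firm 1's FOC against E[q₂] yields q₁ = (93 − 2·31 + E[c₂])/3 = (93 − 62 + 13.4)/3 = 14.8.
q₂(low-cost) = (93 − 7 − 14.8)/2 = 35.6.

35.60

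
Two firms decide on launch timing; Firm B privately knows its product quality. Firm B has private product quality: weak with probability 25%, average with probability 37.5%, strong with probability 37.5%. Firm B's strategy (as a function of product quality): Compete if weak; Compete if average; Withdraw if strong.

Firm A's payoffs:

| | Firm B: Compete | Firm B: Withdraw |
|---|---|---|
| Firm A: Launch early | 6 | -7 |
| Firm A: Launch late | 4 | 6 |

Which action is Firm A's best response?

Launch late

E[Launch early] = 0.25·(6) + 0.375·(6) + 0.375·(-7) = 1.125
E[Launch late] = 0.25·(4) + 0.375·(4) + 0.375·(6) = 4.75
Best response: Launch late (4.75 is the largest).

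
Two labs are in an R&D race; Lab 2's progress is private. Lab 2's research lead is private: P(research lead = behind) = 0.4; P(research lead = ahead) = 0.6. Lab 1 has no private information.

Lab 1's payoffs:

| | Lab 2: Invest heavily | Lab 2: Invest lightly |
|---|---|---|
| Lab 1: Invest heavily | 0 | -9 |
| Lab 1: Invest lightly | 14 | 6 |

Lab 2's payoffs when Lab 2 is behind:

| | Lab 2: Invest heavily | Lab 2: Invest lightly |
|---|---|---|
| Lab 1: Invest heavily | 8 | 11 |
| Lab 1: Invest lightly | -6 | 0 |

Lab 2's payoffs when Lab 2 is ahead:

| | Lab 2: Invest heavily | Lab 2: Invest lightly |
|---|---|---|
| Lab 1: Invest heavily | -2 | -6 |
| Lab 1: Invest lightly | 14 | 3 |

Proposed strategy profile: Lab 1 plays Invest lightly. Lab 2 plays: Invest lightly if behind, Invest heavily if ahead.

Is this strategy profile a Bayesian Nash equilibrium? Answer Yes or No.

Lab 1 plays Invest lightly: E[Invest lightly] = 0.4·(6) + 0.6·(14) = 10.8; E[Invest heavily] = -3.6. Best-responding. ✓
Lab 2 (research lead behind), facing Invest lightly: Invest heavily gives -6, Invest lightly gives 0. Proposed Invest lightly is best. ✓
Lab 2 (research lead ahead), facing Invest lightly: Invest heavily gives 14, Invest lightly gives 3. Proposed Invest heavily is best. ✓

Yes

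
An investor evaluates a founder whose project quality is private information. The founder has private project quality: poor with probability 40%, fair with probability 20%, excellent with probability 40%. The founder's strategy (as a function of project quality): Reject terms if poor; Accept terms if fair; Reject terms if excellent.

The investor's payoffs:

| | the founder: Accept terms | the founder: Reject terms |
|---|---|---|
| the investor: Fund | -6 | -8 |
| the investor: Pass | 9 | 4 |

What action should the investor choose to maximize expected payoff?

E[Fund] = 0.4·(-8) + 0.2·(-6) + 0.4·(-8) = -7.6
E[Pass] = 0.4·(4) + 0.2·(9) + 0.4·(4) = 5
Best response: Pass (5 is the largest).

Pass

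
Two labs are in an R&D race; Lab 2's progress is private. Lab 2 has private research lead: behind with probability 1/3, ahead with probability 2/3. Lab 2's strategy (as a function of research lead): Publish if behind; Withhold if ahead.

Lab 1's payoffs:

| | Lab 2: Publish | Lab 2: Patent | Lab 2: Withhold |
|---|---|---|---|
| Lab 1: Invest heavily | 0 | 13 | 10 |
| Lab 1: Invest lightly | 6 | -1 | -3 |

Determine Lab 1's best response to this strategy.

Invest heavily

E[Invest heavily] = 1/3·(0) + 2/3·(10) = 20/3
E[Invest lightly] = 1/3·(6) + 2/3·(-3) = 0
Best response: Invest heavily (20/3 is the largest).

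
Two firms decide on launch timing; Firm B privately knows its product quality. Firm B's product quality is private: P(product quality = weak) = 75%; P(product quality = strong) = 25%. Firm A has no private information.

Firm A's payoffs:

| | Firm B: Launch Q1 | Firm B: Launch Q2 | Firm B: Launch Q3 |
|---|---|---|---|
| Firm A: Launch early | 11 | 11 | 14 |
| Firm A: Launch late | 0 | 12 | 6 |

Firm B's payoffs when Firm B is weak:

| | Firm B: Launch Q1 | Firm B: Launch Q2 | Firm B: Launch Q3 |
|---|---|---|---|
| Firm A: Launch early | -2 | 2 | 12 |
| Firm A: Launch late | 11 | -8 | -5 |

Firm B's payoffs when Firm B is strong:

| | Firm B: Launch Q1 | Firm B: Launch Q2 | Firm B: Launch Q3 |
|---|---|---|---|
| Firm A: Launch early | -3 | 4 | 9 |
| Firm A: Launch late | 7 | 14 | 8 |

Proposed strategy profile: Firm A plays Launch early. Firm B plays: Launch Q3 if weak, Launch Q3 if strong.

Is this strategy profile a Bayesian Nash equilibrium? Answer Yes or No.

Yes

Firm A plays Launch early: E[Launch early] = 0.75·(14) + 0.25·(14) = 14; E[Launch late] = 6. Best-responding. ✓
Firm B (product quality weak), facing Launch early: Launch Q1 gives -2, Launch Q2 gives 2, Launch Q3 gives 12. Proposed Launch Q3 is best. ✓
Firm B (product quality strong), facing Launch early: Launch Q1 gives -3, Launch Q2 gives 4, Launch Q3 gives 9. Proposed Launch Q3 is best. ✓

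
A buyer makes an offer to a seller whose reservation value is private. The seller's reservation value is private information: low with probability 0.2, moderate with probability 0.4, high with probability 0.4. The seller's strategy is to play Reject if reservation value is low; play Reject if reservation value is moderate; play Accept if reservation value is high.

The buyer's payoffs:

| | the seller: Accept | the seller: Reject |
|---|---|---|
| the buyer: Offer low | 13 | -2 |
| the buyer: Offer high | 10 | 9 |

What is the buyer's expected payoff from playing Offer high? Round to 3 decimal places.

9.400

E[Offer high] = 0.2·9 + 0.4·9 + 0.4·10 = 1.8 + 3.6 + 4 = 9.4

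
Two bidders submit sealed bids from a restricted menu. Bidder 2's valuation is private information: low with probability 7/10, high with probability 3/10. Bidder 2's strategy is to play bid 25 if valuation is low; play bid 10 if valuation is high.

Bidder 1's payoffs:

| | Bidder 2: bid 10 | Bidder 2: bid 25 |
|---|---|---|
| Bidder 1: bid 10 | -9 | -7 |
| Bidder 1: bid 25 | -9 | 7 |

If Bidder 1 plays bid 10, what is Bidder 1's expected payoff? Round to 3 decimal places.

E[bid 10] = 7/10·(-7) + 3/10·(-9) = (-49/10) + (-27/10) = -38/5

-7.600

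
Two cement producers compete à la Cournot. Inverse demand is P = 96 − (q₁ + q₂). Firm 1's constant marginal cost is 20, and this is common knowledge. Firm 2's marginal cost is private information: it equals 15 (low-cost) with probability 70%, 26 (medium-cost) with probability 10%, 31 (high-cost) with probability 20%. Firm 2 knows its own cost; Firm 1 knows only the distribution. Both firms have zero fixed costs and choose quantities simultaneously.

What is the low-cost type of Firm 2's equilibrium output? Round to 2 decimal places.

27.95

Each type of Firm 2 best-responds to q₁; Firm 1 best-responds to the expected q₂ over Firm 2's types.
Firm 2 with cost c maximizes (96 − (q₁+q₂) − c)·q₂, giving q₂(c) = (96 − c − q₁)/2.
E[c₂] = 0.7·15 + 0.1·26 + 0.2·31 = 19.3
Firm 1's FOC against E[q₂] yields q₁ = (96 − 2·20 + E[c₂])/3 = (96 − 40 + 19.3)/3 = 25.1.
q₂(low-cost) = (96 − 15 − 25.1)/2 = 27.95.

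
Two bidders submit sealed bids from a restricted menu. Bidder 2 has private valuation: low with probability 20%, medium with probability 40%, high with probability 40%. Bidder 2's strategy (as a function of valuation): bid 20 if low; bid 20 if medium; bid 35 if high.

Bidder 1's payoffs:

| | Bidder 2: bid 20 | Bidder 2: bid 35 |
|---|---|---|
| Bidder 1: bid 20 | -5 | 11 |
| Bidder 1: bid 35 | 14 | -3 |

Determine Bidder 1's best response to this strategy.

bid 35

Compute Bidder 1's expected payoff for each action, taking the expectation over Bidder 2's type.
E[bid 20] = 0.2·(-5) + 0.4·(-5) + 0.4·(11) = 1.4
E[bid 35] = 0.2·(14) + 0.4·(14) + 0.4·(-3) = 7.2
Best response: bid 35 (7.2 is the largest).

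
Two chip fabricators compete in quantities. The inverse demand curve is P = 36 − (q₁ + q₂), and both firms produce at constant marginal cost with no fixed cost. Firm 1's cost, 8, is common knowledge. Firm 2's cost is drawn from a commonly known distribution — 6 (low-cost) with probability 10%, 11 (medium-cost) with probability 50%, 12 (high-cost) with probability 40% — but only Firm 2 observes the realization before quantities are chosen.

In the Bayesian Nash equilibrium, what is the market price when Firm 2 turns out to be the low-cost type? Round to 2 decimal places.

15.85

Firm 2 with cost c maximizes (36 − (q₁+q₂) − c)·q₂, giving q₂(c) = (36 − c − q₁)/2.
E[c₂] = 0.1·6 + 0.5·11 + 0.4·12 = 10.9
Firm 1's FOC against E[q₂] yields q₁ = (36 − 2·8 + E[c₂])/3 = (36 − 16 + 10.9)/3 = 10.3.
q₂(low-cost) = 9.85, so P = 36 − (10.3 + 9.85) = 15.85.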